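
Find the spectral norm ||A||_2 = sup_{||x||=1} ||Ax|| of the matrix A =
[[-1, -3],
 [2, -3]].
||A||_2 = sqrt((23 + sqrt(205))/2) ≈ 4.3196 (= sqrt(largest eigenvalue of A^T A))

||A||_2 = sigma_max(A) = sqrt(lambda_max(A^T A)). Form the symmetric matrix M = A^T A =
[[5, -3],
 [-3, 18]].
Its characteristic polynomial (trace, determinant of M give the coefficients) is
  p(λ) = det(λ I - M) = λ^2 - 23λ + 81.
For λ^2 - 23λ + 81 the discriminant is 205. It is nonnegative but not a perfect square, so the roots are real and irrational: λ = (23 ± sqrt(205))/2 ≈ 18.6589, 4.3411.
So the eigenvalues of A^T A are ≈ 4.3411, 18.6589 (all ≥ 0, as they must be for A^T A). The largest is λ_max = (23 + sqrt(205))/2 ≈ 18.6589, hence ||A||_2 = sqrt(λ_max) = sqrt((23 + sqrt(205))/2) ≈ 4.3196.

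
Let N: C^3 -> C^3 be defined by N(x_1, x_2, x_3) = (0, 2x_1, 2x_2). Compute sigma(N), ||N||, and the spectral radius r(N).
sigma(N) = {0}; ||N|| = 2; r(N) = 0. (N is nilpotent with N^3 = 0.)

On C^3, N is a strictly lower-triangular matrix with 2 on the subdiagonal and zeros elsewhere, so its characteristic polynomial is lambda^3 and every eigenvalue is 0: sigma(N) = {0}. For the operator norm, N e_i = 2e_{i+1} for i = 1, ..., 2 and N e_3 = 0, so the singular values of N are 2 (with multiplicity 2) and 0; hence ||N|| = 2. The spectral radius r(N) = max|lambda| = 0. Note ||N|| > r(N) — characteristic of non-normal nilpotent operators. Indeed N^3 = 0.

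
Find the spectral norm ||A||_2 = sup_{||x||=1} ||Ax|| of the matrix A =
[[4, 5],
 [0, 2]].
||A||_2 = sqrt((45 + sqrt(1769))/2) ≈ 6.5977 (= sqrt(largest eigenvalue of A^T A))

||A||_2 = sigma_max(A) = sqrt(lambda_max(A^T A)). Form the symmetric matrix M = A^T A =
[[16, 20],
 [20, 29]].
Its characteristic polynomial (trace, determinant of M give the coefficients) is
  p(λ) = det(λ I - M) = λ^2 - 45λ + 64.
For λ^2 - 45λ + 64 the discriminant is 1769. It is nonnegative but not a perfect square, so the roots are real and irrational: λ = (45 ± sqrt(1769))/2 ≈ 43.5297, 1.4703.
So the eigenvalues of A^T A are ≈ 1.4703, 43.5297 (all ≥ 0, as they must be for A^T A). The largest is λ_max = (45 + sqrt(1769))/2 ≈ 43.5297, hence ||A||_2 = sqrt(λ_max) = sqrt((45 + sqrt(1769))/2) ≈ 6.5977.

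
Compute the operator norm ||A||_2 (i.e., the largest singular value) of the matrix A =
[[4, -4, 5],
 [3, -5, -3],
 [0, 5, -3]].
||A||_2 ≈ 9.6473 (= sqrt(largest eigenvalue of A^T A))

||A||_2 = sigma_max(A) = sqrt(lambda_max(A^T A)). Form the symmetric matrix M = A^T A =
[[25, -31, 11],
 [-31, 66, -20],
 [11, -20, 43]].
Its characteristic polynomial (trace, sum of principal 2x2 minors, determinant of M give the coefficients) is
  p(λ) = det(λ I - M) = λ^3 - 134λ^2 + 4081λ - 25281.
No integer candidate from the rational root theorem (±divisors of 25281) is a root, so the roots are irrational. The cubic discriminant is Δ = 15459188241 > 0, so there are three distinct real roots. p(8) = -697 and p(9) = 1323 have opposite signs, so a root lies in (8, 9); Newton's method refines it to λ ≈ 8.3331. p(32) = 863 and p(33) = -597 have opposite signs, so a root lies in (32, 33); Newton's method refines it to λ ≈ 32.5971. p(93) = -357 and p(94) = 4893 have opposite signs, so a root lies in (93, 94); Newton's method refines it to λ ≈ 93.0698. Check (Vieta): the three roots sum to 134, matching tr M = 134.
So the eigenvalues of A^T A are ≈ 8.3331, 32.5971, 93.0698 (all ≥ 0, as they must be for A^T A). The largest is λ_max ≈ 93.0698, hence ||A||_2 = sqrt(λ_max) ≈ 9.6473.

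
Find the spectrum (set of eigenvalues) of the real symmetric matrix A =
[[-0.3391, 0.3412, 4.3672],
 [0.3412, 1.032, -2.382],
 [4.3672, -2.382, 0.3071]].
sigma(A) ≈ {-5, 1, 5}

A is real symmetric, so its spectrum consists of real eigenvalues. Expanding the characteristic polynomial of the displayed matrix gives
  det(λ I - A) = p(λ) = λ^3 + (-1)λ^2 + (-25)λ + (25).
Solving p(λ) = 0 yields eigenvalues ≈ -5, 1, 5. (A is shown rounded to 4 decimals, so these recover the underlying integer eigenvalues to within that precision.)
Verification: the trace of A = 1 equals the sum of eigenvalues 1, and det(A) ≈ -25.0007 matches the eigenvalue product -25.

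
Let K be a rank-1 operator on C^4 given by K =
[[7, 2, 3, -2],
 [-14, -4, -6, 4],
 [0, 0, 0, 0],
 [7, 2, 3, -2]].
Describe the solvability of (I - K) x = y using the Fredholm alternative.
(I - K) is singular (det(I - K) = 0, i.e. 1 ∈ sigma(K)). (I - K) x = y is solvable iff y ⊥ ker((I - K)^*) = span{(7, 2, 3, -2)}, i.e. iff 7y_1 + 2y_2 + 3y_3 - 2y_4 = 0. When solvable, the solutions are x = y + c·(1, -2, 0, 1), c arbitrary (ker(I - K) = span{(1, -2, 0, 1)}, dimension 1).

K has rank 1, so it is an outer product K = u v^T: every row of K is a multiple of one row vector. Reading off the entries, u = (1, -2, 0, 1) and v = (7, 2, 3, -2) (row i of K equals u_i·v^T). A rank-one matrix u v^T satisfies K u = u (v·u) and kills the (3)-dimensional subspace v^⊥, so its characteristic polynomial is lambda^3 (lambda - v·u) with v·u = tr K = 1. Hence the eigenvalues of I - K are 1 (multiplicity 3) and 1 - (1) = 0, so det(I - K) = 0. (Direct check: I - K =
[[-6, -2, -3, 2],
 [14, 5, 6, -4],
 [0, 0, 1, 0],
 [-7, -2, -3, 3]]
has determinant 0.) So 1 is an eigenvalue of K and (I - K) is not invertible. The finite-dimensional Fredholm alternative says: either (I - K) is invertible, or ker(I - K) ≠ {0} and then range(I - K) = ker((I - K)^*)^⊥, with dim ker(I - K) = dim ker((I - K)^*). We are in the second case, so we need both kernels. Kernel of I - K: (I - K) u = u - u (v·u) = u - u = 0, so ker(I - K) = span{u} = span{(1, -2, 0, 1)} (it is exactly 1-dimensional because rank(I - K) = 3). Kernel of the adjoint: K is real, so (I - K)^* = I - K^T = I - v u^T, and (I - v u^T) v = v - v (u·v) = 0; hence ker((I - K)^*) = span{v} = span{(7, 2, 3, -2)}. Therefore (I - K) x = y is solvable iff <y, v> = 0, i.e. iff 7y_1 + 2y_2 + 3y_3 - 2y_4 = 0. When this holds, K y = u (v·y) = 0, so (I - K) y = y and x = y is a particular solution; the full solution set is the line x = y + c·u = y + c·(1, -2, 0, 1), c ∈ C.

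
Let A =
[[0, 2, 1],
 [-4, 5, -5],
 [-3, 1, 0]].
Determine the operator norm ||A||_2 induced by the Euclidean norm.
||A||_2 ≈ 8.4374 (= sqrt(largest eigenvalue of A^T A))

||A||_2 = sigma_max(A) = sqrt(lambda_max(A^T A)). Form the symmetric matrix M = A^T A =
[[25, -23, 20],
 [-23, 30, -23],
 [20, -23, 26]].
Its characteristic polynomial (trace, sum of principal 2x2 minors, determinant of M give the coefficients) is
  p(λ) = det(λ I - M) = λ^3 - 81λ^2 + 722λ - 1681.
No integer candidate from the rational root theorem (±divisors of 1681) is a root, so the roots are irrational. The cubic discriminant is Δ = 34519657 > 0, so there are three distinct real roots. p(4) = -25 and p(5) = 29 have opposite signs, so a root lies in (4, 5); Newton's method refines it to λ ≈ 4.2364. p(5) = 29 and p(6) = -49 have opposite signs, so a root lies in (5, 6); Newton's method refines it to λ ≈ 5.5738. p(71) = -829 and p(72) = 3647 have opposite signs, so a root lies in (71, 72); Newton's method refines it to λ ≈ 71.1898. Check (Vieta): the three roots sum to 81, matching tr M = 81.
So the eigenvalues of A^T A are ≈ 4.2364, 5.5738, 71.1898 (all ≥ 0, as they must be for A^T A). The largest is λ_max ≈ 71.1898, hence ||A||_2 = sqrt(λ_max) ≈ 8.4374.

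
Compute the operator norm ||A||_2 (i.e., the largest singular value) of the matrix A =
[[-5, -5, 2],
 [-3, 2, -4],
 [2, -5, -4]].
||A||_2 ≈ 7.6198 (= sqrt(largest eigenvalue of A^T A))

||A||_2 = sigma_max(A) = sqrt(lambda_max(A^T A)). Form the symmetric matrix M = A^T A =
[[38, 9, -6],
 [9, 54, 2],
 [-6, 2, 36]].
Its characteristic polynomial (trace, sum of principal 2x2 minors, determinant of M give the coefficients) is
  p(λ) = det(λ I - M) = λ^3 - 128λ^2 + 5243λ - 68644.
No integer candidate from the rational root theorem (±divisors of 68644) is a root, so the roots are irrational. The cubic discriminant is Δ = 39403332 > 0, so there are three distinct real roots. p(28) = -240 and p(29) = 144 have opposite signs, so a root lies in (28, 29); Newton's method refines it to λ ≈ 28.5985. p(41) = 72 and p(42) = -142 have opposite signs, so a root lies in (41, 42); Newton's method refines it to λ ≈ 41.3403. p(58) = -30 and p(59) = 504 have opposite signs, so a root lies in (58, 59); Newton's method refines it to λ ≈ 58.0612. Check (Vieta): the three roots sum to 128, matching tr M = 128.
So the eigenvalues of A^T A are ≈ 28.5985, 41.3403, 58.0612 (all ≥ 0, as they must be for A^T A). The largest is λ_max ≈ 58.0612, hence ||A||_2 = sqrt(λ_max) ≈ 7.6198.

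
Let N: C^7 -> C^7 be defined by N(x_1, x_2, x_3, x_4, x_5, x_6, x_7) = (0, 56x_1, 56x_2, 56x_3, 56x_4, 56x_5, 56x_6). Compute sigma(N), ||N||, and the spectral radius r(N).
sigma(N) = {0}; ||N|| = 56; r(N) = 0. (N is nilpotent with N^7 = 0.)

On C^7, N is a strictly lower-triangular matrix with 56 on the subdiagonal and zeros elsewhere, so its characteristic polynomial is lambda^7 and every eigenvalue is 0: sigma(N) = {0}. For the operator norm, N e_i = 56e_{i+1} for i = 1, ..., 6 and N e_7 = 0, so the singular values of N are 56 (with multiplicity 6) and 0; hence ||N|| = 56. The spectral radius r(N) = max|lambda| = 0. Note ||N|| > r(N) — characteristic of non-normal nilpotent operators. Indeed N^7 = 0.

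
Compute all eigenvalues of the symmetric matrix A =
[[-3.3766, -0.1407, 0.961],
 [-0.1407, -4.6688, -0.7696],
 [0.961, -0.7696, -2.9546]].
sigma(A) ≈ {-5, -4, -2}

A is real symmetric, so its spectrum consists of real eigenvalues. Expanding the characteristic polynomial of the displayed matrix gives
  det(λ I - A) = p(λ) = λ^3 + (11)λ^2 + (38)λ + (40).
Solving p(λ) = 0 yields eigenvalues ≈ -5, -4, -2. (A is shown rounded to 4 decimals, so these recover the underlying integer eigenvalues to within that precision.)
Verification: the trace of A = -11 equals the sum of eigenvalues -11, and det(A) ≈ -40.0000 matches the eigenvalue product -40.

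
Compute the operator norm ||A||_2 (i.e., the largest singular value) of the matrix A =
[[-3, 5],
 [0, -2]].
||A||_2 = sqrt((38 + sqrt(1300))/2) ≈ 6.085 (= sqrt(largest eigenvalue of A^T A))

||A||_2 = sigma_max(A) = sqrt(lambda_max(A^T A)). Form the symmetric matrix M = A^T A =
[[9, -15],
 [-15, 29]].
Its characteristic polynomial (trace, determinant of M give the coefficients) is
  p(λ) = det(λ I - M) = λ^2 - 38λ + 36.
For λ^2 - 38λ + 36 the discriminant is 1300. It is nonnegative but not a perfect square, so the roots are real and irrational: λ = (38 ± sqrt(1300))/2 ≈ 37.0278, 0.9722.
So the eigenvalues of A^T A are ≈ 0.9722, 37.0278 (all ≥ 0, as they must be for A^T A). The largest is λ_max = (38 + sqrt(1300))/2 ≈ 37.0278, hence ||A||_2 = sqrt(λ_max) = sqrt((38 + sqrt(1300))/2) ≈ 6.085.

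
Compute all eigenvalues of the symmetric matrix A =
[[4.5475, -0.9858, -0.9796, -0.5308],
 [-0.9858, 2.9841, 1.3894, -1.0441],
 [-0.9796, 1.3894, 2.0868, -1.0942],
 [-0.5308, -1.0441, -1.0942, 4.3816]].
sigma(A) ≈ {1, 2, 5, 6}

A is real symmetric, so its spectrum consists of real eigenvalues. Expanding the characteristic polynomial of the displayed matrix gives
  det(λ I - A) = p(λ) = λ^4 + (-14)λ^3 + (65)λ^2 + (-112)λ + (60).
Solving p(λ) = 0 yields eigenvalues ≈ 1, 2, 5, 6. (A is shown rounded to 4 decimals, so these recover the underlying integer eigenvalues to within that precision.)
Verification: the trace of A = 14 equals the sum of eigenvalues 14, and det(A) ≈ 60.0006 matches the eigenvalue product 60.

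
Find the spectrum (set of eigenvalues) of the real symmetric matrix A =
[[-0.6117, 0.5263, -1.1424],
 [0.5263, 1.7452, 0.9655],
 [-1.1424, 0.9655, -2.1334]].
sigma(A) ≈ {-3, 0, 2}

A is real symmetric, so its spectrum consists of real eigenvalues. Expanding the characteristic polynomial of the displayed matrix gives
  det(λ I - A) = p(λ) = λ^3 + (1)λ^2 + (-6)λ + (0).
Solving p(λ) = 0 yields eigenvalues ≈ -3, 0, 2. (A is shown rounded to 4 decimals, so these recover the underlying integer eigenvalues to within that precision.)
Verification: the trace of A = -1 equals the sum of eigenvalues -1, and det(A) ≈ 0.0000 matches the eigenvalue product 0.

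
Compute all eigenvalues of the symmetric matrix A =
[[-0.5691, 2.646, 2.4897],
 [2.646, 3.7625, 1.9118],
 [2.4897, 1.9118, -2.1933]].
sigma(A) ≈ {-4, -1, 6}

A is real symmetric, so its spectrum consists of real eigenvalues. Expanding the characteristic polynomial of the displayed matrix gives
  det(λ I - A) = p(λ) = λ^3 + (-1)λ^2 + (-26)λ + (-24).
Solving p(λ) = 0 yields eigenvalues ≈ -4, -1, 6. (A is shown rounded to 4 decimals, so these recover the underlying integer eigenvalues to within that precision.)
Verification: the trace of A = 1 equals the sum of eigenvalues 1, and det(A) ≈ 23.9991 matches the eigenvalue product 24.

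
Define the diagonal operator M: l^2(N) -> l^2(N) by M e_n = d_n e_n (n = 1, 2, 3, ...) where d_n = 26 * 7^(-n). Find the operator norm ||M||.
||M|| = 26/7 (attained at n = 1)

For M diagonal, ||M|| = sup_n |d_n|. The sequence d_n = 26 * 7^(-n) is positive and strictly decreasing (ratio 7^(-1) < 1), so the supremum is d_1 = 26/7. Hence ||M|| = 26/7.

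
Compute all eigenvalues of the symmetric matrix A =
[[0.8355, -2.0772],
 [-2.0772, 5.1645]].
sigma(A) ≈ {0, 6}

A is real symmetric, so its spectrum consists of real eigenvalues. Expanding the characteristic polynomial of the displayed matrix gives
  det(λ I - A) = p(λ) = λ^2 + (-6)λ + (0).
Solving p(λ) = 0 yields eigenvalues ≈ 0, 6. (A is shown rounded to 4 decimals, so these recover the underlying integer eigenvalues to within that precision.)
Verification: the trace of A = 6 equals the sum of eigenvalues 6, and det(A) ≈ 0.0002 matches the eigenvalue product 0.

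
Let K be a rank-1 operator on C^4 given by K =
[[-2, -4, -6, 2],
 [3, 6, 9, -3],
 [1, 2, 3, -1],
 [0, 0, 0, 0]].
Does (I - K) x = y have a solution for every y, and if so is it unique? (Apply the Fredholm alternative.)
(I - K) is invertible (det(I - K) = -6 ≠ 0), so for every y in C^4 the equation (I - K) x = y has a unique solution.

K has rank 1, so it is an outer product K = u v^T: every row of K is a multiple of one row vector. Reading off the entries, u = (2, -3, -1, 0) and v = (-1, -2, -3, 1) (row i of K equals u_i·v^T). A rank-one matrix u v^T satisfies K u = u (v·u) and kills the (3)-dimensional subspace v^⊥, so its characteristic polynomial is lambda^3 (lambda - v·u) with v·u = tr K = 7. Hence the eigenvalues of I - K are 1 (multiplicity 3) and 1 - (7) = -6, so det(I - K) = -6. (Direct check: I - K =
[[3, 4, 6, -2],
 [-3, -5, -9, 3],
 [-1, -2, -2, 1],
 [0, 0, 0, 1]]
has determinant -6.) The finite-dimensional Fredholm alternative says: either (I - K) is invertible, or ker(I - K) ≠ {0} and then range(I - K) = ker((I - K)^*)^⊥, with dim ker(I - K) = dim ker((I - K)^*). Since det(I - K) ≠ 0, 1 is not an eigenvalue of K and ker(I - K) = {0}, so we are in the first case: for every y there is a unique x = (I - K)^(-1) y. Explicitly, by the Sherman–Morrison formula, (I - u v^T)^(-1) = I + u v^T/(1 - v·u), i.e. (I - K)^(-1) = I + K/(-6).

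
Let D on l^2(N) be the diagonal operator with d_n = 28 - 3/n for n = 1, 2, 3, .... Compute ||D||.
||D|| = 28

For a diagonal operator on l^2 with entries d_n, ||D|| = sup_n |d_n|. Here d_1 = 25, d_2 = 53/2, ..., and d_n = 28 - 3/n increases monotonically toward 28. All terms lie in [25, 28), so |d_n| = d_n and the supremum is the limit 28, which is not attained by any individual d_n. Hence ||D|| = 28.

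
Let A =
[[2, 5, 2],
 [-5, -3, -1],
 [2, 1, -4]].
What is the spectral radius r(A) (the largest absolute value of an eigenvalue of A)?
r(A) ≈ 4.5586

The eigenvalues of A are the roots of its characteristic polynomial. With M = A (coefficients from the trace, the sum of principal 2x2 minors, and det A):
  p(λ) = det(λ I - M) = λ^3 + 5λ^2 + 20λ + 82.
No integer candidate from the rational root theorem (±divisors of 82) is a root, so the roots are irrational. The cubic discriminant is Δ = -96948 < 0, so there is one real root and a complex-conjugate pair. p(-5) = -18 and p(-4) = 18 have opposite signs, so a root lies in (-5, -4); Newton's method refines it to λ ≈ -4.5586. Dividing out (λ - (-4.5586)) leaves approximately λ^2 + 0.4414λ + 17.9879. For λ^2 + 0.4414λ + 17.9879 the discriminant is -71.7568. It is negative, so the remaining roots are the complex-conjugate pair λ ≈ -0.2207 ± 4.2355i. Their product equals the constant term, so |λ|^2 ≈ 17.9879 and |λ| ≈ 4.2412.
Thus the eigenvalues (to 4 decimals) are -4.5586 (modulus 4.5586); -0.2207 ± 4.2355i (modulus 4.2412). The spectral radius is the largest modulus: r(A) ≈ 4.5586. (Cross-check: r(A) ≤ ||A||_2 ≈ 7.8919; equality holds whenever A is normal, though it can also hold for some non-normal A.)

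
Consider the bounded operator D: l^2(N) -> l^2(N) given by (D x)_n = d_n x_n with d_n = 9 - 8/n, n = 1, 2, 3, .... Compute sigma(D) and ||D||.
sigma(D) = {9 - 8/n : n ≥ 1} ∪ {9}; ||D|| = 9

A bounded diagonal operator on l^2 with diagonal entries d_n has spectrum equal to the closure of {d_n : n ≥ 1}: every d_n is an eigenvalue (with eigenvector e_n), so {d_n} ⊂ sigma(D); the spectrum is closed, so its closure is too; and for lambda not in the closure, (D - lambda I) has bounded inverse (the diagonal entries 1/(d_n - lambda) are bounded). For our sequence d_n = 9 - 8/n, n = 1, 2, 3, ...:
  - {d_n} = {9 - 8/n : n ≥ 1}; the only limit point is 9
  - closure = {9 - 8/n : n ≥ 1} ∪ {9}
For the norm: a diagonal operator has ||D|| = sup_n |d_n|. Here d_n = 9 - 8/n increases monotonically from d_1 = 1 toward 9, with all terms in [1, 9); so sup_n |d_n| = 9 (the supremum is the limit, not attained). So ||D|| = 9.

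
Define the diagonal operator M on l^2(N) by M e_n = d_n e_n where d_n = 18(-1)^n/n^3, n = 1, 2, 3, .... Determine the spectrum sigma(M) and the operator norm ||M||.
sigma(M) = {18(-1)^n/n^3 : n ≥ 1} ∪ {0}; ||M|| = 18

A bounded diagonal operator on l^2 with diagonal entries d_n has spectrum equal to the closure of {d_n : n ≥ 1}: every d_n is an eigenvalue (with eigenvector e_n), so {d_n} ⊂ sigma(M); the spectrum is closed, so its closure is too; and for lambda not in the closure, (M - lambda I) has bounded inverse (the diagonal entries 1/(d_n - lambda) are bounded). For our sequence d_n = 18(-1)^n/n^3, n = 1, 2, 3, ...:
  - {d_n} = {18(-1)^n/n^3 : n ≥ 1}; the only limit point is 0
  - closure = {18(-1)^n/n^3 : n ≥ 1} ∪ {0}
For the norm: a diagonal operator has ||M|| = sup_n |d_n|. Here |d_n| = 18/n^3 is decreasing, so sup_n |d_n| = |d_1| = 18. So ||M|| = 18.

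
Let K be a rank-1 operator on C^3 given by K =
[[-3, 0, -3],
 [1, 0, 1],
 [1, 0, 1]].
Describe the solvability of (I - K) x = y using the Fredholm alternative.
(I - K) is invertible (det(I - K) = 3 ≠ 0), so for every y in C^3 the equation (I - K) x = y has a unique solution.

K has rank 1, so it is an outer product K = u v^T: every row of K is a multiple of one row vector. Reading off the entries, u = (-3, 1, 1) and v = (1, 0, 1) (row i of K equals u_i·v^T). A rank-one matrix u v^T satisfies K u = u (v·u) and kills the (2)-dimensional subspace v^⊥, so its characteristic polynomial is lambda^2 (lambda - v·u) with v·u = tr K = -2. Hence the eigenvalues of I - K are 1 (multiplicity 2) and 1 - (-2) = 3, so det(I - K) = 3. (Direct check: I - K =
[[4, 0, 3],
 [-1, 1, -1],
 [-1, 0, 0]]
has determinant 3.) The finite-dimensional Fredholm alternative says: either (I - K) is invertible, or ker(I - K) ≠ {0} and then range(I - K) = ker((I - K)^*)^⊥, with dim ker(I - K) = dim ker((I - K)^*). Since det(I - K) ≠ 0, 1 is not an eigenvalue of K and ker(I - K) = {0}, so we are in the first case: for every y there is a unique x = (I - K)^(-1) y. Explicitly, by the Sherman–Morrison formula, (I - u v^T)^(-1) = I + u v^T/(1 - v·u), i.e. (I - K)^(-1) = I + K/(3).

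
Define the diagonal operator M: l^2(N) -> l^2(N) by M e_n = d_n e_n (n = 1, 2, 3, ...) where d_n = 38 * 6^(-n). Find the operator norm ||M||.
||M|| = 19/3 (attained at n = 1)

For M diagonal, ||M|| = sup_n |d_n|. The sequence d_n = 38 * 6^(-n) is positive and strictly decreasing (ratio 6^(-1) < 1), so the supremum is d_1 = 38/6 = 19/3. Hence ||M|| = 19/3.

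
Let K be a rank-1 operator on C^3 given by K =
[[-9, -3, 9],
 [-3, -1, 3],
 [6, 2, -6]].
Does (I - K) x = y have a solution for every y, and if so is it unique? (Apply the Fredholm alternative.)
(I - K) is invertible (det(I - K) = 17 ≠ 0), so for every y in C^3 the equation (I - K) x = y has a unique solution.

K has rank 1, so it is an outer product K = u v^T: every row of K is a multiple of one row vector. Reading off the entries, u = (3, 1, -2) and v = (-3, -1, 3) (row i of K equals u_i·v^T). A rank-one matrix u v^T satisfies K u = u (v·u) and kills the (2)-dimensional subspace v^⊥, so its characteristic polynomial is lambda^2 (lambda - v·u) with v·u = tr K = -16. Hence the eigenvalues of I - K are 1 (multiplicity 2) and 1 - (-16) = 17, so det(I - K) = 17. (Direct check: I - K =
[[10, 3, -9],
 [3, 2, -3],
 [-6, -2, 7]]
has determinant 17.) The finite-dimensional Fredholm alternative says: either (I - K) is invertible, or ker(I - K) ≠ {0} and then range(I - K) = ker((I - K)^*)^⊥, with dim ker(I - K) = dim ker((I - K)^*). Since det(I - K) ≠ 0, 1 is not an eigenvalue of K and ker(I - K) = {0}, so we are in the first case: for every y there is a unique x = (I - K)^(-1) y. Explicitly, by the Sherman–Morrison formula, (I - u v^T)^(-1) = I + u v^T/(1 - v·u), i.e. (I - K)^(-1) = I + K/(17).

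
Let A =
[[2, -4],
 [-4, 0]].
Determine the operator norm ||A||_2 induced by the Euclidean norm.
||A||_2 = sqrt((36 + sqrt(272))/2) ≈ 5.1231 (= sqrt(largest eigenvalue of A^T A))

||A||_2 = sigma_max(A) = sqrt(lambda_max(A^T A)). Form the symmetric matrix M = A^T A =
[[20, -8],
 [-8, 16]].
Its characteristic polynomial (trace, determinant of M give the coefficients) is
  p(λ) = det(λ I - M) = λ^2 - 36λ + 256.
For λ^2 - 36λ + 256 the discriminant is 272. It is nonnegative but not a perfect square, so the roots are real and irrational: λ = (36 ± sqrt(272))/2 ≈ 26.2462, 9.7538.
So the eigenvalues of A^T A are ≈ 9.7538, 26.2462 (all ≥ 0, as they must be for A^T A). The largest is λ_max = (36 + sqrt(272))/2 ≈ 26.2462, hence ||A||_2 = sqrt(λ_max) = sqrt((36 + sqrt(272))/2) ≈ 5.1231.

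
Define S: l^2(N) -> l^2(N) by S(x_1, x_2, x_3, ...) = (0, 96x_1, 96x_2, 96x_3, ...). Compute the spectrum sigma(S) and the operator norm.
sigma(S) = closed disk {z in C : |z| ≤ 96}; ||S|| = 96

Note S = 96·U where U is the unit right shift (U x)_k = x_{k-1} (with x_0 := 0); so ||S|| = 96||U|| and sigma(S) = 96·sigma(U). ||S x||^2 = sum_{k≥1} |96x_k|^2 = 9216||x||^2, so ||S|| = 96 and sigma(S) ⊂ {|z| ≤ 96}. For any |lambda| < 96, the equation (S - lambda I) x = 0 forces x_1 = 0, then 96x_k = lambda x_{k+1} ⇒ x = 0, so S has no eigenvalues. But (S - lambda I) is not surjective for |lambda| < 96: solving (S - lambda I) x = e_1 would require x_n proportional to (lambda/96)^(-n), which is not in l^2. So every |lambda| < 96 lies in the residual spectrum. The boundary |lambda| = 96 is in the approximate point spectrum (the spectrum is closed). Hence sigma(S) is the closed disk of radius 96.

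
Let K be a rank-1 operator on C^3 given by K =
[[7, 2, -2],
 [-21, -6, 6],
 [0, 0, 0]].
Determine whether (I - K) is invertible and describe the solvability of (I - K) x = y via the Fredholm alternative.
(I - K) is singular (det(I - K) = 0, i.e. 1 ∈ sigma(K)). (I - K) x = y is solvable iff y ⊥ ker((I - K)^*) = span{(7, 2, -2)}, i.e. iff 7y_1 + 2y_2 - 2y_3 = 0. When solvable, the solutions are x = y + c·(1, -3, 0), c arbitrary (ker(I - K) = span{(1, -3, 0)}, dimension 1).

K has rank 1, so it is an outer product K = u v^T: every row of K is a multiple of one row vector. Reading off the entries, u = (1, -3, 0) and v = (7, 2, -2) (row i of K equals u_i·v^T). A rank-one matrix u v^T satisfies K u = u (v·u) and kills the (2)-dimensional subspace v^⊥, so its characteristic polynomial is lambda^2 (lambda - v·u) with v·u = tr K = 1. Hence the eigenvalues of I - K are 1 (multiplicity 2) and 1 - (1) = 0, so det(I - K) = 0. (Direct check: I - K =
[[-6, -2, 2],
 [21, 7, -6],
 [0, 0, 1]]
has determinant 0.) So 1 is an eigenvalue of K and (I - K) is not invertible. The finite-dimensional Fredholm alternative says: either (I - K) is invertible, or ker(I - K) ≠ {0} and then range(I - K) = ker((I - K)^*)^⊥, with dim ker(I - K) = dim ker((I - K)^*). We are in the second case, so we need both kernels. Kernel of I - K: (I - K) u = u - u (v·u) = u - u = 0, so ker(I - K) = span{u} = span{(1, -3, 0)} (it is exactly 1-dimensional because rank(I - K) = 2). Kernel of the adjoint: K is real, so (I - K)^* = I - K^T = I - v u^T, and (I - v u^T) v = v - v (u·v) = 0; hence ker((I - K)^*) = span{v} = span{(7, 2, -2)}. Therefore (I - K) x = y is solvable iff <y, v> = 0, i.e. iff 7y_1 + 2y_2 - 2y_3 = 0. When this holds, K y = u (v·y) = 0, so (I - K) y = y and x = y is a particular solution; the full solution set is the line x = y + c·u = y + c·(1, -3, 0), c ∈ C.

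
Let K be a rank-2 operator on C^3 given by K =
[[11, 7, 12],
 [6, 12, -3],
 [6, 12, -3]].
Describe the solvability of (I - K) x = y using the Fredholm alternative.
(I - K) is invertible (det(I - K) = -34 ≠ 0), so for every y in C^3 the equation (I - K) x = y has a unique solution.

K has rank 2 and factors as K = U V^T = u1 v1^T + u2 v2^T with u1 = (3, 3, 3), v1 = (3, 3, 2), u2 = (2, -3, -3), v2 = (1, -1, 3) (multiplying out reproduces the displayed K). The nonzero eigenvalues of U V^T coincide with those of the 2 x 2 matrix G = V^T U = [[v1·u1, v1·u2], [v2·u1, v2·u2]] = [[24, -9], [9, -4]], and by the Sylvester determinant identity det(I_3 - U V^T) = det(I_2 - V^T U) = det([[-23, 9], [-9, 5]]) = (-23)(5) - (9)(-9) = -34. (Direct check: I - K =
[[-10, -7, -12],
 [-6, -11, 3],
 [-6, -12, 4]]
has determinant -34.) The finite-dimensional Fredholm alternative says: either (I - K) is invertible, or ker(I - K) ≠ {0} and then range(I - K) = ker((I - K)^*)^⊥, with dim ker(I - K) = dim ker((I - K)^*). Since det(I - K) ≠ 0, 1 is not an eigenvalue of K and ker(I - K) = {0}, so we are in the first case: for every y there is a unique x = (I - K)^(-1) y. (Explicitly, by the Woodbury identity, (I - U V^T)^(-1) = I + U (I_2 - G)^(-1) V^T.)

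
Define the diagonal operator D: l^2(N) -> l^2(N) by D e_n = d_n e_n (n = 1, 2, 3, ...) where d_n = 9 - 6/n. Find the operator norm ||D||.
||D|| = 9

For a diagonal operator on l^2 with entries d_n, ||D|| = sup_n |d_n|. Here d_1 = 3, d_2 = 6, ..., and d_n = 9 - 6/n increases monotonically toward 9. All terms lie in [3, 9), so |d_n| = d_n and the supremum is the limit 9, which is not attained by any individual d_n. Hence ||D|| = 9.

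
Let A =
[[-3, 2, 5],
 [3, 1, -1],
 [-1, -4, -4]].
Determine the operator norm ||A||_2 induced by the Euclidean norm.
||A||_2 ≈ 7.8486 (= sqrt(largest eigenvalue of A^T A))

||A||_2 = sigma_max(A) = sqrt(lambda_max(A^T A)). Form the symmetric matrix M = A^T A =
[[19, 1, -14],
 [1, 21, 25],
 [-14, 25, 42]].
Its characteristic polynomial (trace, sum of principal 2x2 minors, determinant of M give the coefficients) is
  p(λ) = det(λ I - M) = λ^3 - 82λ^2 + 1257λ - 25.
No integer candidate from the rational root theorem (±divisors of 25) is a root, so the roots are irrational. The cubic discriminant is Δ = 2670992729 > 0, so there are three distinct real roots. p(0) = -25 and p(1) = 1151 have opposite signs, so a root lies in (0, 1); Newton's method refines it to λ ≈ 0.0199. p(20) = 315 and p(21) = -529 have opposite signs, so a root lies in (20, 21); Newton's method refines it to λ ≈ 20.379. p(61) = -1489 and p(62) = 1029 have opposite signs, so a root lies in (61, 62); Newton's method refines it to λ ≈ 61.6011. Check (Vieta): the three roots sum to 82, matching tr M = 82.
So the eigenvalues of A^T A are ≈ 0.0199, 20.379, 61.6011 (all ≥ 0, as they must be for A^T A). The largest is λ_max ≈ 61.6011, hence ||A||_2 = sqrt(λ_max) ≈ 7.8486.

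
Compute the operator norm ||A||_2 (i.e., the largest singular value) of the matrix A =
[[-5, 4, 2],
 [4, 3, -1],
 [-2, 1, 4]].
||A||_2 ≈ 7.925 (= sqrt(largest eigenvalue of A^T A))

||A||_2 = sigma_max(A) = sqrt(lambda_max(A^T A)). Form the symmetric matrix M = A^T A =
[[45, -10, -22],
 [-10, 26, 9],
 [-22, 9, 21]].
Its characteristic polynomial (trace, sum of principal 2x2 minors, determinant of M give the coefficients) is
  p(λ) = det(λ I - M) = λ^3 - 92λ^2 + 1996λ - 10201.
No integer candidate from the rational root theorem (±divisors of 10201) is a root, so the roots are irrational. The cubic discriminant is Δ = 1047252277 > 0, so there are three distinct real roots. p(7) = -394 and p(8) = 391 have opposite signs, so a root lies in (7, 8); Newton's method refines it to λ ≈ 7.4798. p(21) = 404 and p(22) = -169 have opposite signs, so a root lies in (21, 22); Newton's method refines it to λ ≈ 21.7148. p(62) = -1769 and p(63) = 446 have opposite signs, so a root lies in (62, 63); Newton's method refines it to λ ≈ 62.8054. Check (Vieta): the three roots sum to 92, matching tr M = 92.
So the eigenvalues of A^T A are ≈ 7.4798, 21.7148, 62.8054 (all ≥ 0, as they must be for A^T A). The largest is λ_max ≈ 62.8054, hence ||A||_2 = sqrt(λ_max) ≈ 7.925.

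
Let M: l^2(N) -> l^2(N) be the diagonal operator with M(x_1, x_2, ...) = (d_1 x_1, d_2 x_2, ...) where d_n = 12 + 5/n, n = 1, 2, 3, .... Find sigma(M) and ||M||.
sigma(M) = {12 + 5/n : n ≥ 1} ∪ {12}; ||M|| = 17

A bounded diagonal operator on l^2 with diagonal entries d_n has spectrum equal to the closure of {d_n : n ≥ 1}: every d_n is an eigenvalue (with eigenvector e_n), so {d_n} ⊂ sigma(M); the spectrum is closed, so its closure is too; and for lambda not in the closure, (M - lambda I) has bounded inverse (the diagonal entries 1/(d_n - lambda) are bounded). For our sequence d_n = 12 + 5/n, n = 1, 2, 3, ...:
  - {d_n} = {12 + 5/n : n ≥ 1}; the only limit point is 12
  - closure = {12 + 5/n : n ≥ 1} ∪ {12}
For the norm: a diagonal operator has ||M|| = sup_n |d_n|. Here d_n = 12 + 5/n is positive and decreasing, so sup_n |d_n| = d_1 = 12 + 5 = 17. So ||M|| = 17.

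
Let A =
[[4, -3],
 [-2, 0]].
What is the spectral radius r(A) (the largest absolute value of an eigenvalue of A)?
r(A) = (4 + sqrt(40))/2 ≈ 5.1623

The eigenvalues of A are the roots of its characteristic polynomial. With M = A (coefficients from the trace and determinant):
  p(λ) = det(λ I - M) = λ^2 - 4λ - 6.
For λ^2 - 4λ - 6 the discriminant is 40. It is nonnegative but not a perfect square, so the roots are real and irrational: λ = (4 ± sqrt(40))/2 ≈ 5.1623, -1.1623.
Thus the eigenvalues (to 4 decimals) are 5.1623 (modulus 5.1623); -1.1623 (modulus 1.1623). The spectral radius is the largest modulus: r(A) = (4 + sqrt(40))/2 ≈ 5.1623. (Cross-check: r(A) ≤ ||A||_2 ≈ 5.2631; equality holds whenever A is normal, though it can also hold for some non-normal A.)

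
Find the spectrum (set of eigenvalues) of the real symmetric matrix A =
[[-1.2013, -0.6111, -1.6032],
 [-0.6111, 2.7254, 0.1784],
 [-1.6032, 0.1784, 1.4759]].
sigma(A) ≈ {-2, 2, 3}

A is real symmetric, so its spectrum consists of real eigenvalues. Expanding the characteristic polynomial of the displayed matrix gives
  det(λ I - A) = p(λ) = λ^3 + (-3)λ^2 + (-4)λ + (12).
Solving p(λ) = 0 yields eigenvalues ≈ -2, 2, 3. (A is shown rounded to 4 decimals, so these recover the underlying integer eigenvalues to within that precision.)
Verification: the trace of A = 3 equals the sum of eigenvalues 3, and det(A) ≈ -12.0005 matches the eigenvalue product -12.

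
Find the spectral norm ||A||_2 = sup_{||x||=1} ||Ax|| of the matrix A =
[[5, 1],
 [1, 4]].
||A||_2 = sqrt((43 + sqrt(405))/2) ≈ 5.618 (= sqrt(largest eigenvalue of A^T A))

||A||_2 = sigma_max(A) = sqrt(lambda_max(A^T A)). Form the symmetric matrix M = A^T A =
[[26, 9],
 [9, 17]].
Its characteristic polynomial (trace, determinant of M give the coefficients) is
  p(λ) = det(λ I - M) = λ^2 - 43λ + 361.
For λ^2 - 43λ + 361 the discriminant is 405. It is nonnegative but not a perfect square, so the roots are real and irrational: λ = (43 ± sqrt(405))/2 ≈ 31.5623, 11.4377.
So the eigenvalues of A^T A are ≈ 11.4377, 31.5623 (all ≥ 0, as they must be for A^T A). The largest is λ_max = (43 + sqrt(405))/2 ≈ 31.5623, hence ||A||_2 = sqrt(λ_max) = sqrt((43 + sqrt(405))/2) ≈ 5.618.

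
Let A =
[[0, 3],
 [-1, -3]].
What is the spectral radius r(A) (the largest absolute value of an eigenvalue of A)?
r(A) = sqrt(3) ≈ 1.7321

The eigenvalues of A are the roots of its characteristic polynomial. With M = A (coefficients from the trace and determinant):
  p(λ) = det(λ I - M) = λ^2 + 3λ + 3.
For λ^2 + 3λ + 3 the discriminant is -3. It is negative, so the roots are the complex-conjugate pair λ = -3/2 ± (sqrt(3)/2) i ≈ -1.5 ± 0.866i. For a conjugate pair the product of the roots equals the constant term, so |λ|^2 = 3 and |λ| = sqrt(3) ≈ 1.7321.
Thus the eigenvalues (to 4 decimals) are -1.5 ± 0.866i (modulus 1.7321). The spectral radius is the largest modulus: r(A) = sqrt(3) ≈ 1.7321. (Cross-check: r(A) ≤ ||A||_2 ≈ 4.3028; equality holds whenever A is normal, though it can also hold for some non-normal A.)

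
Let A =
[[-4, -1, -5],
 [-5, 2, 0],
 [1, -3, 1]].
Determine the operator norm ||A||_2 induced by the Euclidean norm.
||A||_2 ≈ 7.5763 (= sqrt(largest eigenvalue of A^T A))

||A||_2 = sigma_max(A) = sqrt(lambda_max(A^T A)). Form the symmetric matrix M = A^T A =
[[42, -9, 21],
 [-9, 14, 2],
 [21, 2, 26]].
Its characteristic polynomial (trace, sum of principal 2x2 minors, determinant of M give the coefficients) is
  p(λ) = det(λ I - M) = λ^3 - 82λ^2 + 1518λ - 6084.
No integer candidate from the rational root theorem (±divisors of 6084) is a root, so the roots are irrational. The cubic discriminant is Δ = 716536800 > 0, so there are three distinct real roots. p(5) = -419 and p(6) = 288 have opposite signs, so a root lies in (5, 6); Newton's method refines it to λ ≈ 5.57. p(19) = 15 and p(20) = -524 have opposite signs, so a root lies in (19, 20); Newton's method refines it to λ ≈ 19.0291. p(57) = -783 and p(58) = 1224 have opposite signs, so a root lies in (57, 58); Newton's method refines it to λ ≈ 57.401. Check (Vieta): the three roots sum to 82, matching tr M = 82.
So the eigenvalues of A^T A are ≈ 5.57, 19.0291, 57.401 (all ≥ 0, as they must be for A^T A). The largest is λ_max ≈ 57.401, hence ||A||_2 = sqrt(λ_max) ≈ 7.5763.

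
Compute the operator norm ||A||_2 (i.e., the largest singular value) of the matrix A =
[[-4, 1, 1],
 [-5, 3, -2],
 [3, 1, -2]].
||A||_2 ≈ 7.4729 (= sqrt(largest eigenvalue of A^T A))

||A||_2 = sigma_max(A) = sqrt(lambda_max(A^T A)). Form the symmetric matrix M = A^T A =
[[50, -16, 0],
 [-16, 11, -7],
 [0, -7, 9]].
Its characteristic polynomial (trace, sum of principal 2x2 minors, determinant of M give the coefficients) is
  p(λ) = det(λ I - M) = λ^3 - 70λ^2 + 794λ - 196.
No integer candidate from the rational root theorem (±divisors of 196) is a root, so the roots are irrational. The cubic discriminant is Δ = 1013008672 > 0, so there are three distinct real roots. p(0) = -196 and p(1) = 529 have opposite signs, so a root lies in (0, 1); Newton's method refines it to λ ≈ 0.2524. p(13) = 493 and p(14) = -56 have opposite signs, so a root lies in (13, 14); Newton's method refines it to λ ≈ 13.9027. p(55) = -1901 and p(56) = 364 have opposite signs, so a root lies in (55, 56); Newton's method refines it to λ ≈ 55.8449. Check (Vieta): the three roots sum to 70, matching tr M = 70.
So the eigenvalues of A^T A are ≈ 0.2524, 13.9027, 55.8449 (all ≥ 0, as they must be for A^T A). The largest is λ_max ≈ 55.8449, hence ||A||_2 = sqrt(λ_max) ≈ 7.4729.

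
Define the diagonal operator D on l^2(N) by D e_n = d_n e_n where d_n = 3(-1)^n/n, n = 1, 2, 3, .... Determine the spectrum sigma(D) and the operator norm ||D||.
sigma(D) = {3(-1)^n/n : n ≥ 1} ∪ {0}; ||D|| = 3

A bounded diagonal operator on l^2 with diagonal entries d_n has spectrum equal to the closure of {d_n : n ≥ 1}: every d_n is an eigenvalue (with eigenvector e_n), so {d_n} ⊂ sigma(D); the spectrum is closed, so its closure is too; and for lambda not in the closure, (D - lambda I) has bounded inverse (the diagonal entries 1/(d_n - lambda) are bounded). For our sequence d_n = 3(-1)^n/n, n = 1, 2, 3, ...:
  - {d_n} = {3(-1)^n/n : n ≥ 1}; the only limit point is 0
  - closure = {3(-1)^n/n : n ≥ 1} ∪ {0}
For the norm: a diagonal operator has ||D|| = sup_n |d_n|. Here |d_n| = 3/n is decreasing, so sup_n |d_n| = |d_1| = 3. So ||D|| = 3.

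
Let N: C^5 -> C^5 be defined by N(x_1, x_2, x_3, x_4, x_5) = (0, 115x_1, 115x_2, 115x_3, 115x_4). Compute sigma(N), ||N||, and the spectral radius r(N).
sigma(N) = {0}; ||N|| = 115; r(N) = 0. (N is nilpotent with N^5 = 0.)

On C^5, N is a strictly lower-triangular matrix with 115 on the subdiagonal and zeros elsewhere, so its characteristic polynomial is lambda^5 and every eigenvalue is 0: sigma(N) = {0}. For the operator norm, N e_i = 115e_{i+1} for i = 1, ..., 4 and N e_5 = 0, so the singular values of N are 115 (with multiplicity 4) and 0; hence ||N|| = 115. The spectral radius r(N) = max|lambda| = 0. Note ||N|| > r(N) — characteristic of non-normal nilpotent operators. Indeed N^5 = 0.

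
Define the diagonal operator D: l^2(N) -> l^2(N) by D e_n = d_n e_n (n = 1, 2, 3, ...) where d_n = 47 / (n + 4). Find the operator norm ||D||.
||D|| = 47/5 (attained at n = 1)

For D diagonal, ||D|| = sup_n |d_n| = sup_n 47/(n + 4). This is positive and strictly decreasing in n, so the supremum is attained at n = 1: d_1 = 47/(1 + 4) = 47/5. Hence ||D|| = 47/5.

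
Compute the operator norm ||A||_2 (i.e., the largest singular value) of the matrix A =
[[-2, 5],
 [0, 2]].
||A||_2 = sqrt((33 + sqrt(1025))/2) ≈ 5.7016 (= sqrt(largest eigenvalue of A^T A))

||A||_2 = sigma_max(A) = sqrt(lambda_max(A^T A)). Form the symmetric matrix M = A^T A =
[[4, -10],
 [-10, 29]].
Its characteristic polynomial (trace, determinant of M give the coefficients) is
  p(λ) = det(λ I - M) = λ^2 - 33λ + 16.
For λ^2 - 33λ + 16 the discriminant is 1025. It is nonnegative but not a perfect square, so the roots are real and irrational: λ = (33 ± sqrt(1025))/2 ≈ 32.5078, 0.4922.
So the eigenvalues of A^T A are ≈ 0.4922, 32.5078 (all ≥ 0, as they must be for A^T A). The largest is λ_max = (33 + sqrt(1025))/2 ≈ 32.5078, hence ||A||_2 = sqrt(λ_max) = sqrt((33 + sqrt(1025))/2) ≈ 5.7016.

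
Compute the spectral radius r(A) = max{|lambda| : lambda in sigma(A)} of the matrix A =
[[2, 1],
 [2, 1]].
r(A) = 3

The eigenvalues of A are the roots of its characteristic polynomial. With M = A (coefficients from the trace and determinant):
  p(λ) = det(λ I - M) = λ^2 - 3λ.
For λ^2 - 3λ the discriminant is 9. It is a perfect square (3^2), so the roots are rational: λ = (3 ± 3)/2 = 3, 0.
Thus the eigenvalues (to 4 decimals) are 3 (modulus 3); 0 (modulus 0). The spectral radius is the largest modulus: r(A) = 3. (Cross-check: r(A) ≤ ||A||_2 ≈ 3.1623; equality holds whenever A is normal, though it can also hold for some non-normal A.)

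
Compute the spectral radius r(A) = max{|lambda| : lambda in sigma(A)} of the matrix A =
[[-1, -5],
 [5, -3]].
r(A) = sqrt(28) ≈ 5.2915

The eigenvalues of A are the roots of its characteristic polynomial. With M = A (coefficients from the trace and determinant):
  p(λ) = det(λ I - M) = λ^2 + 4λ + 28.
For λ^2 + 4λ + 28 the discriminant is -96. It is negative, so the roots are the complex-conjugate pair λ = -2 ± (sqrt(96)/2) i ≈ -2 ± 4.899i. For a conjugate pair the product of the roots equals the constant term, so |λ|^2 = 28 and |λ| = sqrt(28) ≈ 5.2915.
Thus the eigenvalues (to 4 decimals) are -2 ± 4.899i (modulus 5.2915). The spectral radius is the largest modulus: r(A) = sqrt(28) ≈ 5.2915. (Cross-check: r(A) ≤ ||A||_2 ≈ 6.3852; equality holds whenever A is normal, though it can also hold for some non-normal A.)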